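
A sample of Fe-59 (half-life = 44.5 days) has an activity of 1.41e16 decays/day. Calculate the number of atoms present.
N = A/λ = 9.052e17 atoms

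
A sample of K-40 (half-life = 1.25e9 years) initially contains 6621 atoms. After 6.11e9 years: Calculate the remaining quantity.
N = N₀(1/2)^(t/t½) = 223.6 atoms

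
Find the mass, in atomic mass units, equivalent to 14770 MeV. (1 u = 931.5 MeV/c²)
m = E/c² = 15.86 u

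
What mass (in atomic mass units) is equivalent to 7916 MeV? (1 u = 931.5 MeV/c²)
m = E/c² = 8.498 u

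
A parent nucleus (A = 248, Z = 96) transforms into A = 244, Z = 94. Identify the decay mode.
ΔA = -4, ΔZ = -2 ⇒ alpha decay (α)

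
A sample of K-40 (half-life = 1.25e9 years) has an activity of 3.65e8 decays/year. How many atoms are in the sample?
N = A/λ = 6.582e17 atoms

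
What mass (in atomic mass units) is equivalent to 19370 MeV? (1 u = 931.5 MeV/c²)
m = E/c² = 20.79 u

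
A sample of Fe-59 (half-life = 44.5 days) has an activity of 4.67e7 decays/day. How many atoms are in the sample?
N = A/λ = 2.998e9 atoms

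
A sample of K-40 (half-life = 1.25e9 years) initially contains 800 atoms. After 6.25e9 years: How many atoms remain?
N = N₀(1/2)^(t/t½) = 25 atoms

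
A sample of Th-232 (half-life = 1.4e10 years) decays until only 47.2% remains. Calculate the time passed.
t = t½ × log₂(N₀/N) = 1.516e10 years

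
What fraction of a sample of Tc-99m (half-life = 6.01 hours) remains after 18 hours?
N/N₀ = (1/2)^(t/t½) = 0.1254 = 12.5%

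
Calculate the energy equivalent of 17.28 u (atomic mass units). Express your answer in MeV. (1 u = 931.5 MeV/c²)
E = mc² = 16100 MeV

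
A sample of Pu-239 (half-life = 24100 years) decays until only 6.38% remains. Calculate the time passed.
t = t½ × log₂(N₀/N) = 95680 years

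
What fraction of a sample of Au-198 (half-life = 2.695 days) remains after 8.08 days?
N/N₀ = (1/2)^(t/t½) = 0.1252 = 12.5%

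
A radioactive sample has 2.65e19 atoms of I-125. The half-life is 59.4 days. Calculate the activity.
A = λN = 3.092e17 decays/day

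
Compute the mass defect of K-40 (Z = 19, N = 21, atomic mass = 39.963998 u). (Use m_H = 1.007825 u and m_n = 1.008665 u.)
Δm = Z·m_H + N·m_n − M = 0.3666 u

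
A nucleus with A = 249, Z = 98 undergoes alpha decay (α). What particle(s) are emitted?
α particle = ⁴₂He (2 protons + 2 neutrons)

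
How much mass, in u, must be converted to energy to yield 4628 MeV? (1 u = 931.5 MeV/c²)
m = E/c² = 4.968 u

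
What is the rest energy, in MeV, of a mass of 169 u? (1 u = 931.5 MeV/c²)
E = mc² = 1.574e5 MeV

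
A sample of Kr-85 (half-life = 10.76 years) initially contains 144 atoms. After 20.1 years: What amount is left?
N = N₀(1/2)^(t/t½) = 39.45 atoms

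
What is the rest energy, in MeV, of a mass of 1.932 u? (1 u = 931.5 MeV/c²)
E = mc² = 1800 MeV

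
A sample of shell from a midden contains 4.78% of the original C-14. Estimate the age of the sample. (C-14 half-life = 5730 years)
Age = t½ × log₂(1/ratio) = 25140 years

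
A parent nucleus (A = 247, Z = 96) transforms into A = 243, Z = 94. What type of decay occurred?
ΔA = -4, ΔZ = -2 ⇒ alpha decay (α)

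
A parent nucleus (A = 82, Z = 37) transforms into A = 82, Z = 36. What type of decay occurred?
ΔA = 0, ΔZ = -1 ⇒ beta-plus decay (β⁺) or electron capture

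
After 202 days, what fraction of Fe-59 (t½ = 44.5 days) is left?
N/N₀ = (1/2)^(t/t½) = 0.04301 = 4.3%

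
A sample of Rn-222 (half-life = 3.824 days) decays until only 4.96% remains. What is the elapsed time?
t = t½ × log₂(N₀/N) = 16.57 days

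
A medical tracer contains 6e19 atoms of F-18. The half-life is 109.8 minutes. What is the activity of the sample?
A = λN = 3.788e17 decays/minute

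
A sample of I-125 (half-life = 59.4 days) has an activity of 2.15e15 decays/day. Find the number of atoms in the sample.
N = A/λ = 1.842e17 atoms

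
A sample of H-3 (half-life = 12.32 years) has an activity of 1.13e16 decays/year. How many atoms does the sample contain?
N = A/λ = 2.008e17 atoms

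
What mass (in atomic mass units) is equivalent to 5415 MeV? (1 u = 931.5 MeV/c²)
m = E/c² = 5.813 u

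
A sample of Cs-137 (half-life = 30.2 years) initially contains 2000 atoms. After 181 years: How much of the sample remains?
N = N₀(1/2)^(t/t½) = 31.39 atoms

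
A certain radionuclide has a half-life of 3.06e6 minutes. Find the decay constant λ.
λ = ln(2)/t½ = 2.265e-7 minute⁻¹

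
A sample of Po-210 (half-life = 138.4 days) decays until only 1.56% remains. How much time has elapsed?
t = t½ × log₂(N₀/N) = 830.7 days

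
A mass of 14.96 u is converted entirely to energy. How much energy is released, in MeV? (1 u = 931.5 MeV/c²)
E = mc² = 13940 MeV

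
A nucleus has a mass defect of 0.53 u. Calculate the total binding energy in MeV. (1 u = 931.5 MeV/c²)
B.E. = Δm × 931.5 = 493.7 MeV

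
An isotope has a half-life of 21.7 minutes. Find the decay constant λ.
λ = ln(2)/t½ = 0.03194 minute⁻¹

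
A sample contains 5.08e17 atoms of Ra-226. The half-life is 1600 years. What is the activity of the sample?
A = λN = 2.201e14 decays/year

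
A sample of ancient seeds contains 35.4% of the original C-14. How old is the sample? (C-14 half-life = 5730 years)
Age = t½ × log₂(1/ratio) = 8585 years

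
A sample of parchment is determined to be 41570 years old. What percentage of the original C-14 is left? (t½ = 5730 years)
N/N₀ = (1/2)^(t/t½) = 0.006548 = 0.655%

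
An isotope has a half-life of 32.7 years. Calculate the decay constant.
λ = ln(2)/t½ = 0.0212 year⁻¹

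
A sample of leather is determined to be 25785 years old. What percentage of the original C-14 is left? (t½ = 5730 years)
N/N₀ = (1/2)^(t/t½) = 0.04419 = 4.42%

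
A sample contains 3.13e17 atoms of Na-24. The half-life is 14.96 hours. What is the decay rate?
A = λN = 1.45e16 decays/hour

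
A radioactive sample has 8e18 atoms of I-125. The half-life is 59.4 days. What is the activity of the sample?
A = λN = 9.335e16 decays/day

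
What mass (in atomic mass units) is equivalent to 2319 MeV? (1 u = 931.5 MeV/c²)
m = E/c² = 2.49 u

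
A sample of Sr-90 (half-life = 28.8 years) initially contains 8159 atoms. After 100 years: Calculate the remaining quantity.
N = N₀(1/2)^(t/t½) = 735.2 atoms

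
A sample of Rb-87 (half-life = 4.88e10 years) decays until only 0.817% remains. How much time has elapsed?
t = t½ × log₂(N₀/N) = 3.384e11 years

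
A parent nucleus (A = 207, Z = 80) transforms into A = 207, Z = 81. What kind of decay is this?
ΔA = 0, ΔZ = +1 ⇒ beta-minus decay (β⁻)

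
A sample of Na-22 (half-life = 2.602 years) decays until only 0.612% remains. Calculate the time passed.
t = t½ × log₂(N₀/N) = 19.13 years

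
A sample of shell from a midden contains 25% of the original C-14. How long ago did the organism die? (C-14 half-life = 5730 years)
Age = t½ × log₂(1/ratio) = 11460 years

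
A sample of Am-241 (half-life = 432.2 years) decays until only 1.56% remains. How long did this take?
t = t½ × log₂(N₀/N) = 2594 years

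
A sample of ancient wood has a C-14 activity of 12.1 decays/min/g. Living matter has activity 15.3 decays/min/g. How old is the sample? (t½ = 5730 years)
Age = t½ × log₂(A₀/A) = 1940 years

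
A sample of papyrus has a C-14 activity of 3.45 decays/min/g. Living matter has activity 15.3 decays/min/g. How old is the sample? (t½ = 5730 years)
Age = t½ × log₂(A₀/A) = 12310 years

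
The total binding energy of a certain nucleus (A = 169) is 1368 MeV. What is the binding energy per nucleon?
B.E./A = 1368/169 = 8.095 MeV/nucleon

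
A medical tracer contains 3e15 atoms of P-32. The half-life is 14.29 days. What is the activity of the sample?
A = λN = 1.455e14 decays/day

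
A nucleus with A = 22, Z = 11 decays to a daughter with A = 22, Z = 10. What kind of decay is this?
ΔA = 0, ΔZ = -1 ⇒ beta-plus decay (β⁺) or electron capture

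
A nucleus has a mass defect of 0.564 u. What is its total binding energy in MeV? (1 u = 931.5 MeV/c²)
B.E. = Δm × 931.5 = 525.4 MeV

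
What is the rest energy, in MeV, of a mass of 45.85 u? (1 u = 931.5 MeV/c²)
E = mc² = 42710 MeV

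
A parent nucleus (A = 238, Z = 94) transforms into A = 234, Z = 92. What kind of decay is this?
ΔA = -4, ΔZ = -2 ⇒ alpha decay (α)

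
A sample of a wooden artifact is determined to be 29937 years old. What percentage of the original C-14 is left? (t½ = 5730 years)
N/N₀ = (1/2)^(t/t½) = 0.02674 = 2.67%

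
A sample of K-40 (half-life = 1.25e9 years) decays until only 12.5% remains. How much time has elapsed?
t = t½ × log₂(N₀/N) = 3.75e9 years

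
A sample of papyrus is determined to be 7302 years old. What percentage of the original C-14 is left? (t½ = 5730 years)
N/N₀ = (1/2)^(t/t½) = 0.4134 = 41.3%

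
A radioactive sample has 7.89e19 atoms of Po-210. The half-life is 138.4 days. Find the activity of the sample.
A = λN = 3.952e17 decays/day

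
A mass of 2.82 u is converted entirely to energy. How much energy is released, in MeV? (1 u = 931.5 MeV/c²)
E = mc² = 2627 MeV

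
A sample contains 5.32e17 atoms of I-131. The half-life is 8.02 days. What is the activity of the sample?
A = λN = 4.598e16 decays/day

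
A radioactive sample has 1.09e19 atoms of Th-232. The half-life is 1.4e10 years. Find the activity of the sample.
A = λN = 5.397e8 decays/year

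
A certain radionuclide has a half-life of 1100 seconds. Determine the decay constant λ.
λ = ln(2)/t½ = 6.301e-4 second⁻¹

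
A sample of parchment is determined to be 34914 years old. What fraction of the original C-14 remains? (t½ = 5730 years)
N/N₀ = (1/2)^(t/t½) = 0.01465 = 1.46%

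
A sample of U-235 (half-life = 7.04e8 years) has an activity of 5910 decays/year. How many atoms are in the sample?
N = A/λ = 6.003e12 atoms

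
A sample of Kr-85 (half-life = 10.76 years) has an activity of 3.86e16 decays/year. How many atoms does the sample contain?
N = A/λ = 5.992e17 atoms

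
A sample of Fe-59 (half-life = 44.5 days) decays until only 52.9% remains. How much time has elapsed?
t = t½ × log₂(N₀/N) = 40.88 days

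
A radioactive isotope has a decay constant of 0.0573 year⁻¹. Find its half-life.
t½ = ln(2)/λ = 12.1 years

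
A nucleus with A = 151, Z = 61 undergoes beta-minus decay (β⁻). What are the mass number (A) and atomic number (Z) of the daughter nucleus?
Daughter: A = 151, Z = 62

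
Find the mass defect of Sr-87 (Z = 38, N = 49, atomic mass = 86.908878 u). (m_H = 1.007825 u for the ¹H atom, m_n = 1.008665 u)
Δm = Z·m_H + N·m_n − M = 0.8131 u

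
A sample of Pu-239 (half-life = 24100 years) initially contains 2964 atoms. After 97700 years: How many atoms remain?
N = N₀(1/2)^(t/t½) = 178.5 atoms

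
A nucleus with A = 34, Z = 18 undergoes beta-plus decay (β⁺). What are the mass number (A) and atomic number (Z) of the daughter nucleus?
Daughter: A = 34, Z = 17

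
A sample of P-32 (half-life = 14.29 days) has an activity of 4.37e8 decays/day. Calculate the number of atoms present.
N = A/λ = 9.009e9 atoms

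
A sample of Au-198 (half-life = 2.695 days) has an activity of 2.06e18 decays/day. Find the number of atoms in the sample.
N = A/λ = 8.009e18 atoms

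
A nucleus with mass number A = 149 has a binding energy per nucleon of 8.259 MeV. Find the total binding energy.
B.E. = 8.259 × 149 = 1231 MeV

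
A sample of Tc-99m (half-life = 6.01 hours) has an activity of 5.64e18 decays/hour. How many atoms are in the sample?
N = A/λ = 4.89e19 atoms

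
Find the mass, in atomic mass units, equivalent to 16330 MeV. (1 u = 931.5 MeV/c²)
m = E/c² = 17.53 u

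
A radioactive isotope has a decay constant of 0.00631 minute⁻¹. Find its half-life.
t½ = ln(2)/λ = 109.8 minutes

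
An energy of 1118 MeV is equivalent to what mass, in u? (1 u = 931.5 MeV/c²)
m = E/c² = 1.2 u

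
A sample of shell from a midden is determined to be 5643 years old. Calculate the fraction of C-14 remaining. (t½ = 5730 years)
N/N₀ = (1/2)^(t/t½) = 0.5053 = 50.5%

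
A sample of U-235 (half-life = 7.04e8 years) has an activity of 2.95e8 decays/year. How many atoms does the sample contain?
N = A/λ = 2.996e17 atoms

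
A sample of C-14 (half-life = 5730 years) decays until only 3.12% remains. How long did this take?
t = t½ × log₂(N₀/N) = 28660 years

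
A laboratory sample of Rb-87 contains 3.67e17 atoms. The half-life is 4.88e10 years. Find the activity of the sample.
A = λN = 5.213e6 decays/year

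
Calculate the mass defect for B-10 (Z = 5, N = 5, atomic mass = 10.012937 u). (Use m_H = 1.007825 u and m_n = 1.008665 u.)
Δm = Z·m_H + N·m_n − M = 0.06951 u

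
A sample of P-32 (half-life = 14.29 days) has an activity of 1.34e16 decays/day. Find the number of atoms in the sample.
N = A/λ = 2.763e17 atoms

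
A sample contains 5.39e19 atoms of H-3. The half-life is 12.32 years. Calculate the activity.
A = λN = 3.033e18 decays/year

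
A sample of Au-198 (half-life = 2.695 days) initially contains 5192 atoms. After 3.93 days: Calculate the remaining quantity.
N = N₀(1/2)^(t/t½) = 1890 atoms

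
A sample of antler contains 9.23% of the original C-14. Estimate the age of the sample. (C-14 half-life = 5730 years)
Age = t½ × log₂(1/ratio) = 19700 years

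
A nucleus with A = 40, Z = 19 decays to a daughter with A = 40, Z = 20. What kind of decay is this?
ΔA = 0, ΔZ = +1 ⇒ beta-minus decay (β⁻)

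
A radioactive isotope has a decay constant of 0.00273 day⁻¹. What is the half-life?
t½ = ln(2)/λ = 253.9 days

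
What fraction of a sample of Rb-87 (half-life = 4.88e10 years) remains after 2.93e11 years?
N/N₀ = (1/2)^(t/t½) = 0.01558 = 1.56%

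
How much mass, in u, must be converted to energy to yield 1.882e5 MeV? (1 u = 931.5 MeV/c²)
m = E/c² = 202 u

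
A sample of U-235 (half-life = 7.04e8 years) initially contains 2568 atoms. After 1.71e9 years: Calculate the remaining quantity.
N = N₀(1/2)^(t/t½) = 476.9 atoms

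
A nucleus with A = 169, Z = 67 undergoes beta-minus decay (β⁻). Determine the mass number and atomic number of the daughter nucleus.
Daughter: A = 169, Z = 68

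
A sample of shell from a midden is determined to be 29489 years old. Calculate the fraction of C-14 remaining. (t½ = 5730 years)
N/N₀ = (1/2)^(t/t½) = 0.02823 = 2.82%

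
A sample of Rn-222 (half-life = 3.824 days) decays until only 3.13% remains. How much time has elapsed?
t = t½ × log₂(N₀/N) = 19.11 days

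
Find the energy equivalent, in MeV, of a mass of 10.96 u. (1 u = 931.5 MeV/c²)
E = mc² = 10210 MeV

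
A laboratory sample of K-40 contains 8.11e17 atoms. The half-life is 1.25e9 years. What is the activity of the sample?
A = λN = 4.497e8 decays/year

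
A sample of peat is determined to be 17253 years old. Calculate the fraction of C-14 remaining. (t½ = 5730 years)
N/N₀ = (1/2)^(t/t½) = 0.1241 = 12.4%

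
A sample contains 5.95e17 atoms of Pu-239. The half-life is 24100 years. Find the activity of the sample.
A = λN = 1.711e13 decays/year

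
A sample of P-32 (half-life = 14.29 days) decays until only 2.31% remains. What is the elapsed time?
t = t½ × log₂(N₀/N) = 77.68 days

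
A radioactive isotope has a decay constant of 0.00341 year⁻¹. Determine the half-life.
t½ = ln(2)/λ = 203.3 years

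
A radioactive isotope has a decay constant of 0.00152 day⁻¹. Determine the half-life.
t½ = ln(2)/λ = 456 days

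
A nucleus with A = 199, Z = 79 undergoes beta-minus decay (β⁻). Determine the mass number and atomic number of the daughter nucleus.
Daughter: A = 199, Z = 80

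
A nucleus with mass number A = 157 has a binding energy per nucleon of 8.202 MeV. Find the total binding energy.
B.E. = 8.202 × 157 = 1288 MeV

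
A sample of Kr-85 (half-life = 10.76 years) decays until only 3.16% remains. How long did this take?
t = t½ × log₂(N₀/N) = 53.63 years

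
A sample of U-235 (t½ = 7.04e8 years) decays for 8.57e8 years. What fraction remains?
N/N₀ = (1/2)^(t/t½) = 0.4301 = 43%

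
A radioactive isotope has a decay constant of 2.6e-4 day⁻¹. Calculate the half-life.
t½ = ln(2)/λ = 2666 days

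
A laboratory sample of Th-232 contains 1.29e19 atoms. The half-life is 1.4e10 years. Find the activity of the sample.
A = λN = 6.387e8 decays/year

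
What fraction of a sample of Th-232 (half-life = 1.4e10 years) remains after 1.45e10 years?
N/N₀ = (1/2)^(t/t½) = 0.4878 = 48.8%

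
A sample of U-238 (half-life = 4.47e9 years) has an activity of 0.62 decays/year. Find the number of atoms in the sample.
N = A/λ = 3.998e9 atoms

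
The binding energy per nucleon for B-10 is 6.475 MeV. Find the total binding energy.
B.E. = 6.475 × 10 = 64.75 MeV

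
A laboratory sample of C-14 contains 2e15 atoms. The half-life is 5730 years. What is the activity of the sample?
A = λN = 2.419e11 decays/year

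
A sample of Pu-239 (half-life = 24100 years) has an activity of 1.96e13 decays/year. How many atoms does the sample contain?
N = A/λ = 6.815e17 atoms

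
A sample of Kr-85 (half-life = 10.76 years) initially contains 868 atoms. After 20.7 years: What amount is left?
N = N₀(1/2)^(t/t½) = 228.8 atoms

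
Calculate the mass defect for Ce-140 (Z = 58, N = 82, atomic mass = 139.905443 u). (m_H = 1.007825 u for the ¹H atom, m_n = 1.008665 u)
Δm = Z·m_H + N·m_n − M = 1.259 u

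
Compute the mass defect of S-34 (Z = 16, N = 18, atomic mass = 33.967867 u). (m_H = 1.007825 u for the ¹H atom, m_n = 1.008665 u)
Δm = Z·m_H + N·m_n − M = 0.3133 u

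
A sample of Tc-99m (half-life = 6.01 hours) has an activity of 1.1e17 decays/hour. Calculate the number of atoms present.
N = A/λ = 9.538e17 atoms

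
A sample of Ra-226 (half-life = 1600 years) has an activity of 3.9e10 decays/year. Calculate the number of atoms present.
N = A/λ = 9.002e13 atoms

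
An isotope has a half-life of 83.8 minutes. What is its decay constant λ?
λ = ln(2)/t½ = 0.008271 minute⁻¹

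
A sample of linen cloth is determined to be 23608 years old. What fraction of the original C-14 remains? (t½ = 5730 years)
N/N₀ = (1/2)^(t/t½) = 0.05751 = 5.75%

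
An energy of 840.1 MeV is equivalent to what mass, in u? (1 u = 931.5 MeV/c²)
m = E/c² = 0.9019 u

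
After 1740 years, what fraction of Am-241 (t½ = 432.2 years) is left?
N/N₀ = (1/2)^(t/t½) = 0.06139 = 6.14%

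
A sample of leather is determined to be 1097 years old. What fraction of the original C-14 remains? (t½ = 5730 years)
N/N₀ = (1/2)^(t/t½) = 0.8757 = 87.6%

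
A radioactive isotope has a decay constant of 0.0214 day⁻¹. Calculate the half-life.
t½ = ln(2)/λ = 32.39 days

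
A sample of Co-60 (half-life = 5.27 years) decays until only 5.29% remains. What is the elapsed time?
t = t½ × log₂(N₀/N) = 22.35 years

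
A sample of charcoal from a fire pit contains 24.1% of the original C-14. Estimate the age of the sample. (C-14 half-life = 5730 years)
Age = t½ × log₂(1/ratio) = 11760 years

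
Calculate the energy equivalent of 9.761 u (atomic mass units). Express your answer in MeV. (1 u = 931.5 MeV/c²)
E = mc² = 9092 MeV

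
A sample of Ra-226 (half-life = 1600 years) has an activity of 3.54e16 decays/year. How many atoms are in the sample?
N = A/λ = 8.171e19 atoms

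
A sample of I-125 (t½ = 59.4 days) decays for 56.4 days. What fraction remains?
N/N₀ = (1/2)^(t/t½) = 0.5178 = 51.8%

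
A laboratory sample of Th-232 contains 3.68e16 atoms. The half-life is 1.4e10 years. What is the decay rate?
A = λN = 1.822e6 decays/year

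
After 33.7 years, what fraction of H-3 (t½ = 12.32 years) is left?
N/N₀ = (1/2)^(t/t½) = 0.1502 = 15%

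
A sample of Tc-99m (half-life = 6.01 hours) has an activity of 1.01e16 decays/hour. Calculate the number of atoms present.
N = A/λ = 8.757e16 atoms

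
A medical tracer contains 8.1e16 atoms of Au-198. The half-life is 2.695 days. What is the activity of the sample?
A = λN = 2.083e16 decays/day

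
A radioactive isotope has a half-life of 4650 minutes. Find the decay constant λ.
λ = ln(2)/t½ = 1.491e-4 minute⁻¹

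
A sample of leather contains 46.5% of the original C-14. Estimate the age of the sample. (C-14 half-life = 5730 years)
Age = t½ × log₂(1/ratio) = 6330 years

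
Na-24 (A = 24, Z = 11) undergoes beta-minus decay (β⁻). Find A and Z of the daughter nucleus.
Daughter: A = 24, Z = 12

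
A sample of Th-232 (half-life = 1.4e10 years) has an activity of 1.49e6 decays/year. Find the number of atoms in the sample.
N = A/λ = 3.009e16 atoms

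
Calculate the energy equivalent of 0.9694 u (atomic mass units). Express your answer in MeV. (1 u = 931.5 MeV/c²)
E = mc² = 903 MeV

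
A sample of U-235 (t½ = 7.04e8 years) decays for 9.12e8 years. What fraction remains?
N/N₀ = (1/2)^(t/t½) = 0.4074 = 40.7%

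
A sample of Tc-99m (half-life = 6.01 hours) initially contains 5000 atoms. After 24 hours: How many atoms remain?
N = N₀(1/2)^(t/t½) = 313.9 atoms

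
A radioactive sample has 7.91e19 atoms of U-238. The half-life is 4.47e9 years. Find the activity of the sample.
A = λN = 1.227e10 decays/year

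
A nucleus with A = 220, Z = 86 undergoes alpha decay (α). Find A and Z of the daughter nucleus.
Daughter: A = 216, Z = 84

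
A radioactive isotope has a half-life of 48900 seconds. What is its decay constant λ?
λ = ln(2)/t½ = 1.417e-5 second⁻¹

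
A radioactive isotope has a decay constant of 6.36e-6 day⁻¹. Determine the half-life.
t½ = ln(2)/λ = 1.09e5 days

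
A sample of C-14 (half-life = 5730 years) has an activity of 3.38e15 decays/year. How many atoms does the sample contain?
N = A/λ = 2.794e19 atoms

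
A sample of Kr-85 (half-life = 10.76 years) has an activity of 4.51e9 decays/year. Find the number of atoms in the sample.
N = A/λ = 7.001e10 atoms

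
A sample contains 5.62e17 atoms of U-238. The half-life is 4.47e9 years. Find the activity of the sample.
A = λN = 8.715e7 decays/year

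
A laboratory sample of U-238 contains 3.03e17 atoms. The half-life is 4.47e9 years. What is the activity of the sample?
A = λN = 4.699e7 decays/year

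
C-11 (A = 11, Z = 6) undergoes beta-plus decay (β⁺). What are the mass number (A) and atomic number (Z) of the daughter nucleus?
Daughter: A = 11, Z = 5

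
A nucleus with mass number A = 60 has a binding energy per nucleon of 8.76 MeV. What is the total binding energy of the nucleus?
B.E. = 8.76 × 60 = 525.6 MeV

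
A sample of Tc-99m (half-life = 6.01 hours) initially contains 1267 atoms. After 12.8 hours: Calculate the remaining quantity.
N = N₀(1/2)^(t/t½) = 289.5 atoms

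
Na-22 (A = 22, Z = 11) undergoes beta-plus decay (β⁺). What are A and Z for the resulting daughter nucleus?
Daughter: A = 22, Z = 10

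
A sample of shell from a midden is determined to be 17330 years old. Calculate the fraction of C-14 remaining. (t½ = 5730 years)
N/N₀ = (1/2)^(t/t½) = 0.1229 = 12.3%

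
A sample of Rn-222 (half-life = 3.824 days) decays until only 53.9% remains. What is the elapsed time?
t = t½ × log₂(N₀/N) = 3.41 days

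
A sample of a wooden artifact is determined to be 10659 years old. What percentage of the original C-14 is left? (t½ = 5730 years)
N/N₀ = (1/2)^(t/t½) = 0.2754 = 27.5%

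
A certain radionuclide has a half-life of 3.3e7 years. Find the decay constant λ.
λ = ln(2)/t½ = 2.1e-8 year⁻¹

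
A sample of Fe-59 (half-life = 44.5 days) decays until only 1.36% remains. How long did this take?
t = t½ × log₂(N₀/N) = 275.9 days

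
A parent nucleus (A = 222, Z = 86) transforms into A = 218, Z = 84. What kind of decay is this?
ΔA = -4, ΔZ = -2 ⇒ alpha decay (α)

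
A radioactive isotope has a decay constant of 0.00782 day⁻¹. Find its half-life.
t½ = ln(2)/λ = 88.64 days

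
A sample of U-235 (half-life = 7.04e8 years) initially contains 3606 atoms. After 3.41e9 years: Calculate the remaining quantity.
N = N₀(1/2)^(t/t½) = 125.6 atoms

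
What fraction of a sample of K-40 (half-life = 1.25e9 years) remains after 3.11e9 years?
N/N₀ = (1/2)^(t/t½) = 0.1783 = 17.8%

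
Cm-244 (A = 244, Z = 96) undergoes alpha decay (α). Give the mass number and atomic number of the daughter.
Daughter: A = 240, Z = 94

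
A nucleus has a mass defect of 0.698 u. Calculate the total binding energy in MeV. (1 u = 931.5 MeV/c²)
B.E. = Δm × 931.5 = 650.2 MeV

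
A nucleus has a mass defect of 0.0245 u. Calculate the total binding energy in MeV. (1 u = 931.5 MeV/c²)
B.E. = Δm × 931.5 = 22.82 MeV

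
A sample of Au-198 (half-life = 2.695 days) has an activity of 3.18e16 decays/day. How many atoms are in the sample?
N = A/λ = 1.236e17 atoms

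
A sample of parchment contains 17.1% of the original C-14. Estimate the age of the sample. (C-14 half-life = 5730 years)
Age = t½ × log₂(1/ratio) = 14600 years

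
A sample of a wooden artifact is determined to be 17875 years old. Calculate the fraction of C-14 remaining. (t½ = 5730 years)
N/N₀ = (1/2)^(t/t½) = 0.1151 = 11.5%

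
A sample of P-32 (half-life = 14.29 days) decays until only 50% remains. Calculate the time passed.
t = t½ × log₂(N₀/N) = 14.29 days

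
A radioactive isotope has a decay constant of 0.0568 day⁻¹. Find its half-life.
t½ = ln(2)/λ = 12.2 days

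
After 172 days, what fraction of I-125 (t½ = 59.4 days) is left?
N/N₀ = (1/2)^(t/t½) = 0.1344 = 13.4%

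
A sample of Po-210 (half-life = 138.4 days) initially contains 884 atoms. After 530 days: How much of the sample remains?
N = N₀(1/2)^(t/t½) = 62.18 atoms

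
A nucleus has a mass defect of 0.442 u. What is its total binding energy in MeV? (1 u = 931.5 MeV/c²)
B.E. = Δm × 931.5 = 411.7 MeV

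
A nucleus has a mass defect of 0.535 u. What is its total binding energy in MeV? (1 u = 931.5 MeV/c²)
B.E. = Δm × 931.5 = 498.4 MeV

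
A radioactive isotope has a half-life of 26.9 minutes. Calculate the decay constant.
λ = ln(2)/t½ = 0.02577 minute⁻¹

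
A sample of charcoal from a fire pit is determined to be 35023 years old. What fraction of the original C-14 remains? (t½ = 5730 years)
N/N₀ = (1/2)^(t/t½) = 0.01446 = 1.45%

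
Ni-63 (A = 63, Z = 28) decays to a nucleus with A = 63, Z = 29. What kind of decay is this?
ΔA = 0, ΔZ = +1 ⇒ beta-minus decay (β⁻)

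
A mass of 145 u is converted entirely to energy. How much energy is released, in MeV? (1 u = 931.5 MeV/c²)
E = mc² = 1.351e5 MeV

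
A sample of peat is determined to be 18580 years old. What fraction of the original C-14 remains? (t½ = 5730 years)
N/N₀ = (1/2)^(t/t½) = 0.1057 = 10.6%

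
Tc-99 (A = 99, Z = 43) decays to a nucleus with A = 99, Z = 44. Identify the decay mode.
ΔA = 0, ΔZ = +1 ⇒ beta-minus decay (β⁻)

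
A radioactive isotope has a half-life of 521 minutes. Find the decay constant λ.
λ = ln(2)/t½ = 0.00133 minute⁻¹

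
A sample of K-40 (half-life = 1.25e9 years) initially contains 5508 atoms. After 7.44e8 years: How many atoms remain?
N = N₀(1/2)^(t/t½) = 3646 atoms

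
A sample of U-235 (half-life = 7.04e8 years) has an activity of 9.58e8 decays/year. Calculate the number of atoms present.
N = A/λ = 9.73e17 atoms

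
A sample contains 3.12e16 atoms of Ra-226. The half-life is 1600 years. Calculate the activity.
A = λN = 1.352e13 decays/year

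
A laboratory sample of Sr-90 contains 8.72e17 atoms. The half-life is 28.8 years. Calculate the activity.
A = λN = 2.099e16 decays/year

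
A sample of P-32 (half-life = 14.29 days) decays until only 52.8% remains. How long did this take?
t = t½ × log₂(N₀/N) = 13.17 days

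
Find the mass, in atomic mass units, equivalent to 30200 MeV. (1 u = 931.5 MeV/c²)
m = E/c² = 32.42 u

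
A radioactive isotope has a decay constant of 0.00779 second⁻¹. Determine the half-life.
t½ = ln(2)/λ = 88.98 seconds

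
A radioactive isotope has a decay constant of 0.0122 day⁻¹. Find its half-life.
t½ = ln(2)/λ = 56.82 days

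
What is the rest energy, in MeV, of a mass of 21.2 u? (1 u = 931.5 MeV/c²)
E = mc² = 19750 MeV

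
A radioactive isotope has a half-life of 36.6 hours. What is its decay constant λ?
λ = ln(2)/t½ = 0.01894 hour⁻¹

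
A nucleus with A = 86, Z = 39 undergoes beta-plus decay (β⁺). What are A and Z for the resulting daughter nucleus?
Daughter: A = 86, Z = 38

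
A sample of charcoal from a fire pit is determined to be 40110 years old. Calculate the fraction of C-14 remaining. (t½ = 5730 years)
N/N₀ = (1/2)^(t/t½) = 0.007812 = 0.781%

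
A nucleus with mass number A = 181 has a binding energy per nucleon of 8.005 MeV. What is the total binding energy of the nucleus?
B.E. = 8.005 × 181 = 1449 MeV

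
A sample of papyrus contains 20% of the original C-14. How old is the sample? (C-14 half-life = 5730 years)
Age = t½ × log₂(1/ratio) = 13300 years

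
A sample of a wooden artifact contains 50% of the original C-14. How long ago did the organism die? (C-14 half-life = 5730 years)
Age = t½ × log₂(1/ratio) = 5730 years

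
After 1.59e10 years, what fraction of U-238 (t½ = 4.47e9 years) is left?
N/N₀ = (1/2)^(t/t½) = 0.08496 = 8.5%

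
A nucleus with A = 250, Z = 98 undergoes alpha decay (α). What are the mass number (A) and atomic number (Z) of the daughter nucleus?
Daughter: A = 246, Z = 96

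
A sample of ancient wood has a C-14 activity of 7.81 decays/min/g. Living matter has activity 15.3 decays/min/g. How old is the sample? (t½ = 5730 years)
Age = t½ × log₂(A₀/A) = 5559 years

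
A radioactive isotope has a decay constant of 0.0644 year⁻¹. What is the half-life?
t½ = ln(2)/λ = 10.76 years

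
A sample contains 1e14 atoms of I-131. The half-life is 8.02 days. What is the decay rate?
A = λN = 8.643e12 decays/day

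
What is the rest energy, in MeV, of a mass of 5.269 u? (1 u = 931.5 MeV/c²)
E = mc² = 4908 MeV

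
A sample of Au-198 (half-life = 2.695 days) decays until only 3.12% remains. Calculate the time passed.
t = t½ × log₂(N₀/N) = 13.48 days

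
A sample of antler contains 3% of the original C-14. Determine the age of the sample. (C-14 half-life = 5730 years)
Age = t½ × log₂(1/ratio) = 28990 years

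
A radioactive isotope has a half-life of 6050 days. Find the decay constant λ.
λ = ln(2)/t½ = 1.146e-4 day⁻¹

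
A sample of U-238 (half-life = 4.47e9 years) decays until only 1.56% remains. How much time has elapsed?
t = t½ × log₂(N₀/N) = 2.683e10 years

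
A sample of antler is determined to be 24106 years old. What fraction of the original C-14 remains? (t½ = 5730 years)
N/N₀ = (1/2)^(t/t½) = 0.05415 = 5.41%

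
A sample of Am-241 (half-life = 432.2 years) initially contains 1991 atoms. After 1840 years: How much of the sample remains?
N = N₀(1/2)^(t/t½) = 104.1 atoms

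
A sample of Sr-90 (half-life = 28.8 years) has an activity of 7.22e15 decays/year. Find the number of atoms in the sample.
N = A/λ = 3e17 atoms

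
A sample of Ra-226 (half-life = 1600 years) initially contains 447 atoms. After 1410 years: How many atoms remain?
N = N₀(1/2)^(t/t½) = 242.7 atoms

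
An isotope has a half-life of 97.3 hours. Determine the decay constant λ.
λ = ln(2)/t½ = 0.007124 hour⁻¹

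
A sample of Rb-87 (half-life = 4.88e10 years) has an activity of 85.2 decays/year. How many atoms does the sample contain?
N = A/λ = 5.998e12 atoms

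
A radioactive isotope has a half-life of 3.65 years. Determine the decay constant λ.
λ = ln(2)/t½ = 0.1899 year⁻¹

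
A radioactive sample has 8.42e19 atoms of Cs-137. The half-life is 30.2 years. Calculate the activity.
A = λN = 1.933e18 decays/year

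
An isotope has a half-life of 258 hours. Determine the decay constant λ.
λ = ln(2)/t½ = 0.002687 hour⁻¹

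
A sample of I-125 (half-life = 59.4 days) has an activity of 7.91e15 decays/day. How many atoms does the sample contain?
N = A/λ = 6.779e17 atoms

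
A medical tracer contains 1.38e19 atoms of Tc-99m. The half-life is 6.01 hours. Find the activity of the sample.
A = λN = 1.592e18 decays/hour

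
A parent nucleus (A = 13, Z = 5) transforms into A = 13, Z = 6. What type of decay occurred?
ΔA = 0, ΔZ = +1 ⇒ beta-minus decay (β⁻)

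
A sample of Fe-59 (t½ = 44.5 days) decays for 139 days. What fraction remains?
N/N₀ = (1/2)^(t/t½) = 0.1147 = 11.5%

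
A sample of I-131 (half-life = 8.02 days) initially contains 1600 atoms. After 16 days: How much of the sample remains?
N = N₀(1/2)^(t/t½) = 401.4 atoms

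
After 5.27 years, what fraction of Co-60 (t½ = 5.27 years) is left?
N/N₀ = (1/2)^(t/t½) = 0.5 = 50%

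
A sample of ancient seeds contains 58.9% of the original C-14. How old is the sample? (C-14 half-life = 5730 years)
Age = t½ × log₂(1/ratio) = 4376 years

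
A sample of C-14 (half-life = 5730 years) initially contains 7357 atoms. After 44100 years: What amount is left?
N = N₀(1/2)^(t/t½) = 35.47 atoms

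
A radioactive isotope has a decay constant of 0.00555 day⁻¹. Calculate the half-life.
t½ = ln(2)/λ = 124.9 days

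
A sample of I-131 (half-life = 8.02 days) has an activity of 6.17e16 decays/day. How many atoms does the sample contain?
N = A/λ = 7.139e17 atoms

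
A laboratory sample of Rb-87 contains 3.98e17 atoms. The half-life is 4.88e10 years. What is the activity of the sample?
A = λN = 5.653e6 decays/year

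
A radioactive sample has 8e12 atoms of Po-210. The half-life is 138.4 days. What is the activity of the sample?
A = λN = 4.007e10 decays/day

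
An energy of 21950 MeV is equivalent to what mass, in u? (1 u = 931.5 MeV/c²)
m = E/c² = 23.56 u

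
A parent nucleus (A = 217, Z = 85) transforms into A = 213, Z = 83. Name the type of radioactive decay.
ΔA = -4, ΔZ = -2 ⇒ alpha decay (α)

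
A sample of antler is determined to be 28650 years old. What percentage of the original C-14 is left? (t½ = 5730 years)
N/N₀ = (1/2)^(t/t½) = 0.03125 = 3.12%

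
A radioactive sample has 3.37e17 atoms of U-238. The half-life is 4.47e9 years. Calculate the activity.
A = λN = 5.226e7 decays/year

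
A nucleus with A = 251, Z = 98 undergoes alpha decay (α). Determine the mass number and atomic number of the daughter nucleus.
Daughter: A = 247, Z = 96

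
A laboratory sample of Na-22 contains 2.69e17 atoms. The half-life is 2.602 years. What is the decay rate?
A = λN = 7.166e16 decays/year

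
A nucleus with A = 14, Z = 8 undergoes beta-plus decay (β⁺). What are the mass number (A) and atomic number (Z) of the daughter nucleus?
Daughter: A = 14, Z = 7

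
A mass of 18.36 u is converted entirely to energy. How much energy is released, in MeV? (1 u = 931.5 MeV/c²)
E = mc² = 17100 MeV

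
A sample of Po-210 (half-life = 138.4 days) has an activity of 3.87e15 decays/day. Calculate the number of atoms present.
N = A/λ = 7.727e17 atoms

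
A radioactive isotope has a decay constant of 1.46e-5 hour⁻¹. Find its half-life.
t½ = ln(2)/λ = 47480 hours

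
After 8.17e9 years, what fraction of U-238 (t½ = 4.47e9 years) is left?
N/N₀ = (1/2)^(t/t½) = 0.2817 = 28.2%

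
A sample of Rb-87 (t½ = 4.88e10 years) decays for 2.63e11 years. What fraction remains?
N/N₀ = (1/2)^(t/t½) = 0.02386 = 2.39%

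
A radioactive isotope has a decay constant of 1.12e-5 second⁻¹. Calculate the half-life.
t½ = ln(2)/λ = 61890 seconds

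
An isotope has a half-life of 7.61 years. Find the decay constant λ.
λ = ln(2)/t½ = 0.09108 year⁻¹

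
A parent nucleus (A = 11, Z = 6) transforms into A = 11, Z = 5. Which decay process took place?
ΔA = 0, ΔZ = -1 ⇒ beta-plus decay (β⁺) or electron capture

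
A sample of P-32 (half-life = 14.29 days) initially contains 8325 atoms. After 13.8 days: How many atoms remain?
N = N₀(1/2)^(t/t½) = 4263 atoms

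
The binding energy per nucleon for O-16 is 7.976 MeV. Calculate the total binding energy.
B.E. = 7.976 × 16 = 127.6 MeV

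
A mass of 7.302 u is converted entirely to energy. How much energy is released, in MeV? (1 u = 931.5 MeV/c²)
E = mc² = 6802 MeV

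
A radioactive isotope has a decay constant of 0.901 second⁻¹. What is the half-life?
t½ = ln(2)/λ = 0.7693 seconds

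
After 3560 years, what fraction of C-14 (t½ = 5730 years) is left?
N/N₀ = (1/2)^(t/t½) = 0.6501 = 65%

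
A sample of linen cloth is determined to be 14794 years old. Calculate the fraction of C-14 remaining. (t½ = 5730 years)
N/N₀ = (1/2)^(t/t½) = 0.167 = 16.7%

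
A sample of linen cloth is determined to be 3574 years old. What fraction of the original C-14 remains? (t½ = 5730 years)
N/N₀ = (1/2)^(t/t½) = 0.649 = 64.9%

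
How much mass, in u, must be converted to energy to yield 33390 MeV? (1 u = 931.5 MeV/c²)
m = E/c² = 35.85 u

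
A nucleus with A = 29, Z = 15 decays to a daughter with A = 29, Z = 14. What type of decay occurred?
ΔA = 0, ΔZ = -1 ⇒ beta-plus decay (β⁺) or electron capture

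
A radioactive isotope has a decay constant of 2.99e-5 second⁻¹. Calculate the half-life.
t½ = ln(2)/λ = 23180 seconds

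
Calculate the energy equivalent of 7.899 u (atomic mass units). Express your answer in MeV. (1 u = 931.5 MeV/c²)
E = mc² = 7358 MeV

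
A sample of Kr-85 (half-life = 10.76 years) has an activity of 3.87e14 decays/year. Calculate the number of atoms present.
N = A/λ = 6.008e15 atoms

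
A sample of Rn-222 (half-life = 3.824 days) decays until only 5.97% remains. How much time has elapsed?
t = t½ × log₂(N₀/N) = 15.55 days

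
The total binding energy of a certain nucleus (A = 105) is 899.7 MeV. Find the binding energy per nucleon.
B.E./A = 899.7/105 = 8.569 MeV/nucleon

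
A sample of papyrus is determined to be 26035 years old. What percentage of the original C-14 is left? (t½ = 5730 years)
N/N₀ = (1/2)^(t/t½) = 0.04288 = 4.29%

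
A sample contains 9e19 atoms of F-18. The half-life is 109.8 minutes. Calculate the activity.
A = λN = 5.682e17 decays/minute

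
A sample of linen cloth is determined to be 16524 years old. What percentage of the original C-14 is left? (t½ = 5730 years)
N/N₀ = (1/2)^(t/t½) = 0.1355 = 13.5%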